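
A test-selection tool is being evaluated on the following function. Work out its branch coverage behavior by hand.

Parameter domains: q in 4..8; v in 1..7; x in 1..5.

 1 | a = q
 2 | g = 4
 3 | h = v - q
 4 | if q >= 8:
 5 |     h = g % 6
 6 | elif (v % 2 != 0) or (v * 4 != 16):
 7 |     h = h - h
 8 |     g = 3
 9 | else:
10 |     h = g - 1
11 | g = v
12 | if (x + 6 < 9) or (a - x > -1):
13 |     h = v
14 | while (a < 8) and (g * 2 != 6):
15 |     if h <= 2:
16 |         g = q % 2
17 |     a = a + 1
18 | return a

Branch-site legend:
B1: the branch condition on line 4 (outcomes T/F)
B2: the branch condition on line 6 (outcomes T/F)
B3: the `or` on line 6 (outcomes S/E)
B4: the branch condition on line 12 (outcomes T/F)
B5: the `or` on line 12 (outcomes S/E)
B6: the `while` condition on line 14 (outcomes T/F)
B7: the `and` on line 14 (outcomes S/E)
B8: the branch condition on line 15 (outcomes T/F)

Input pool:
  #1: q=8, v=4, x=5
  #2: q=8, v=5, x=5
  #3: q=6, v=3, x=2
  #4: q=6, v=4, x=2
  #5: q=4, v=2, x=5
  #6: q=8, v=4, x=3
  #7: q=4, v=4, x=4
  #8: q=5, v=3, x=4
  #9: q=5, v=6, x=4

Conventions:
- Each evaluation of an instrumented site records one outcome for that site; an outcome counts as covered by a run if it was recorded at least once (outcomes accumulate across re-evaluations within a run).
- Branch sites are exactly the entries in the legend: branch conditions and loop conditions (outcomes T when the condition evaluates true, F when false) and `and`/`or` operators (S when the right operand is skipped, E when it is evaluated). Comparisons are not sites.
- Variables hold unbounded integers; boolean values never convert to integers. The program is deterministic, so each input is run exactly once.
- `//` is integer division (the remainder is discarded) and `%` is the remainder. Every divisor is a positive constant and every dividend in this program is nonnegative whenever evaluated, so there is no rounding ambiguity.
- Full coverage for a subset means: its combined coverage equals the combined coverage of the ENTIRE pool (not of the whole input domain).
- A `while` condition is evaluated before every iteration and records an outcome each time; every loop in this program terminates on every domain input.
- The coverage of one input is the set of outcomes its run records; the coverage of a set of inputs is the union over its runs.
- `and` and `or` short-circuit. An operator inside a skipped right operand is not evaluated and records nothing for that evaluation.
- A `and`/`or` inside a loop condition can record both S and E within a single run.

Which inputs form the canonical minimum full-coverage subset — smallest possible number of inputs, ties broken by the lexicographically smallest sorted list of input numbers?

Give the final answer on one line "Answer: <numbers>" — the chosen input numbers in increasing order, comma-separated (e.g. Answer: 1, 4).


run #1 (q=8, v=4, x=5) runs B1->T, B5->E, B4->T, B7->S, B6->F; records B1=T, B4=T, B5=E, B6=F, B7=S
run #2 (q=8, v=5, x=5) runs B1->T, B5->E, B4->T, B7->S, B6->F; records B1=T, B4=T, B5=E, B6=F, B7=S
run #3 (q=6, v=3, x=2) runs B1->F, B3->S, B2->T, B5->S, B4->T, B7->E, B6->F; records B1=F, B2=T, B3=S, B4=T, B5=S, B6=F, B7=E
run #4 (q=6, v=4, x=2) runs B1->F, B3->E, B2->F, B5->S, B4->T, B7->E, B6->T, B8->F, B7->E, B6->T, B8->F, B7->S, B6->F; records B1=F, B2=F, B3=E, B4=T, B5=S, B6=T, B6=F, B7=S, B7=E, B8=F
run #5 (q=4, v=2, x=5) runs B1->F, B3->E, B2->T, B5->E, B4->F, B7->E, B6->T, B8->T, B7->E, B6->T, B8->T, B7->E, B6->T, B8->T, ...; records B1=F, B2=T, B3=E, B4=F, B5=E, B6=T, B6=F, B7=S, B7=E, B8=T
run #6 (q=8, v=4, x=3) runs B1->T, B5->E, B4->T, B7->S, B6->F; records B1=T, B4=T, B5=E, B6=F, B7=S
run #7 (q=4, v=4, x=4) runs B1->F, B3->E, B2->F, B5->E, B4->T, B7->E, B6->T, B8->F, B7->E, B6->T, B8->F, B7->E, B6->T, B8->F, ...; records B1=F, B2=F, B3=E, B4=T, B5=E, B6=T, B6=F, B7=S, B7=E, B8=F
run #8 (q=5, v=3, x=4) runs B1->F, B3->S, B2->T, B5->E, B4->T, B7->E, B6->F; records B1=F, B2=T, B3=S, B4=T, B5=E, B6=F, B7=E
run #9 (q=5, v=6, x=4) runs B1->F, B3->E, B2->T, B5->E, B4->T, B7->E, B6->T, B8->F, B7->E, B6->T, B8->F, B7->E, B6->T, B8->F, ...; records B1=F, B2=T, B3=E, B4=T, B5=E, B6=T, B6=F, B7=S, B7=E, B8=F
pool-wide coverage (16 outcomes): B1=T, B1=F, B2=T, B2=F, B3=S, B3=E, B4=T, B4=F, B5=S, B5=E, B6=T, B6=F, B7=S, B7=E, B8=T, B8=F
no size-1 subset reaches all 16 outcomes (best union: 10/16)
no size-2 subset reaches all 16 outcomes (best union: 14/16)
no size-3 subset reaches all 16 outcomes (best union: 15/16)
inputs {1, 3, 4, 5} (size 4) cover everything; no size-4 subset with a lexicographically smaller index list covers all 16
Answer: 1, 3, 4, 5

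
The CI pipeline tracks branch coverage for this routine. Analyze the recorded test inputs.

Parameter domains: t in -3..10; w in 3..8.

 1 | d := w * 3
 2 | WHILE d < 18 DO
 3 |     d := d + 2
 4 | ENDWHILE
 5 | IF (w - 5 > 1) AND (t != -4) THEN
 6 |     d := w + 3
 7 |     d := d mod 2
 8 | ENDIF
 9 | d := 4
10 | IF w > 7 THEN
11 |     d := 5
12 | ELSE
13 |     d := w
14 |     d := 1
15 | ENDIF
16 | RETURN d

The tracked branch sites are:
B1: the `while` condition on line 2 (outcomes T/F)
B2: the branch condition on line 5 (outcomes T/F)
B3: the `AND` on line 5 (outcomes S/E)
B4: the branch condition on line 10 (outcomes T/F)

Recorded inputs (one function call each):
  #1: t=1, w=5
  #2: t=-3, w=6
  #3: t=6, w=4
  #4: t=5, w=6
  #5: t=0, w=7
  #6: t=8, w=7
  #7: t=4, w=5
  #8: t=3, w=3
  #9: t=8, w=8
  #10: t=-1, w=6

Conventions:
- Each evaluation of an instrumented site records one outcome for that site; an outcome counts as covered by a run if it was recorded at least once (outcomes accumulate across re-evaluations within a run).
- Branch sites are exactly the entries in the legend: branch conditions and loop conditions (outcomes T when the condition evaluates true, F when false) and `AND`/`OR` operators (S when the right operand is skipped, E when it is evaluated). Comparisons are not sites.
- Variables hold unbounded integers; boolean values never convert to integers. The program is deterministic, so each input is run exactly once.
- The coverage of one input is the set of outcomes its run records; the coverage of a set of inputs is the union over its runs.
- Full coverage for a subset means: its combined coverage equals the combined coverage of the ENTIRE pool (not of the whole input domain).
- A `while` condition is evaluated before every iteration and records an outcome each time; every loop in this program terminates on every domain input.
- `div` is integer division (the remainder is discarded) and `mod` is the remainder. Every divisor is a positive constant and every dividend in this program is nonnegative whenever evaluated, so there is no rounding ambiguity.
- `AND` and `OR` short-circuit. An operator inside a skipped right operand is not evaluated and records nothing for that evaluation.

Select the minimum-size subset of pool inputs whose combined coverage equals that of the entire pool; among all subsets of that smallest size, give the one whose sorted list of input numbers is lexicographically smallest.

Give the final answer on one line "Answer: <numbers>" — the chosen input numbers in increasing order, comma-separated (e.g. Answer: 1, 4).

input #1 (t=1, w=5): covers B1=T, B1=F, B2=F, B3=S, B4=F
input #2 (t=-3, w=6): covers B1=F, B2=F, B3=S, B4=F
input #3 (t=6, w=4): covers B1=T, B1=F, B2=F, B3=S, B4=F
input #4 (t=5, w=6): covers B1=F, B2=F, B3=S, B4=F
input #5 (t=0, w=7): covers B1=F, B2=T, B3=E, B4=F
input #6 (t=8, w=7): covers B1=F, B2=T, B3=E, B4=F
input #7 (t=4, w=5): covers B1=T, B1=F, B2=F, B3=S, B4=F
input #8 (t=3, w=3): covers B1=T, B1=F, B2=F, B3=S, B4=F
input #9 (t=8, w=8): covers B1=F, B2=T, B3=E, B4=T
input #10 (t=-1, w=6): covers B1=F, B2=F, B3=S, B4=F
union over all inputs: B1=T, B1=F, B2=T, B2=F, B3=S, B3=E, B4=T, B4=F (8 outcomes)
no size-1 subset reaches all 8 outcomes (best union: 5/8)
size 2: inputs {1, 9} cover all 8 outcomes, and no lexicographically smaller subset of this size does

Answer: 1, 9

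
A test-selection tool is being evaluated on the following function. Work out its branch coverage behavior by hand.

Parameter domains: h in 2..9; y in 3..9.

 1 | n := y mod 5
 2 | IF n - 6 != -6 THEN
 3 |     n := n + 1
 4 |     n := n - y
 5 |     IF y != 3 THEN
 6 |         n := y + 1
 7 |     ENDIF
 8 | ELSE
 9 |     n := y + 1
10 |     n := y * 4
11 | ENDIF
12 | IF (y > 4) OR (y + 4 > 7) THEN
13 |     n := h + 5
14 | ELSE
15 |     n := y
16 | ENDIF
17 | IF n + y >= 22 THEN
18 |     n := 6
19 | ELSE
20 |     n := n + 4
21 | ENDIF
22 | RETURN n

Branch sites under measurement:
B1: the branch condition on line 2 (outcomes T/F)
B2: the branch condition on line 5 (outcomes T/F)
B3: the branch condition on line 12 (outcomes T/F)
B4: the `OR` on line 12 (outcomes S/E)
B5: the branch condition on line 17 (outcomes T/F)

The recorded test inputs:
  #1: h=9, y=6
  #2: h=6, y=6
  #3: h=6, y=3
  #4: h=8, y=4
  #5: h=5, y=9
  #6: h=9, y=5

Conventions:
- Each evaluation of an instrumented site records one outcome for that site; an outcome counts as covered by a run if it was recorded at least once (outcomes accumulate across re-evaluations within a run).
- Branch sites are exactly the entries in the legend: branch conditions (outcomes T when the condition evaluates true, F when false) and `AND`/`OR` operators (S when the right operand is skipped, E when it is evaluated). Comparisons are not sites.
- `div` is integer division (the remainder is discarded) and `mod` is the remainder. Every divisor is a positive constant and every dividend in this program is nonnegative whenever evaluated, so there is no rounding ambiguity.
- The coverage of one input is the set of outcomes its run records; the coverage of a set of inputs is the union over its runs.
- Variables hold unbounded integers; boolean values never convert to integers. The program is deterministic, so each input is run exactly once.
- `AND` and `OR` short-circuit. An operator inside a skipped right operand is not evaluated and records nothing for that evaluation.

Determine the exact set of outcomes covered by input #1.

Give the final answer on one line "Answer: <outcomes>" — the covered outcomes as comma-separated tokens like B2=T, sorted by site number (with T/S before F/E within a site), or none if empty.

Tracing the run of input #1 (h=9, y=6):
  B1->T, B2->T, B4->S, B3->T, B5->F
as a set, this run covers: B1=T, B2=T, B3=T, B4=S, B5=F

Answer: B1=T, B2=T, B3=T, B4=S, B5=F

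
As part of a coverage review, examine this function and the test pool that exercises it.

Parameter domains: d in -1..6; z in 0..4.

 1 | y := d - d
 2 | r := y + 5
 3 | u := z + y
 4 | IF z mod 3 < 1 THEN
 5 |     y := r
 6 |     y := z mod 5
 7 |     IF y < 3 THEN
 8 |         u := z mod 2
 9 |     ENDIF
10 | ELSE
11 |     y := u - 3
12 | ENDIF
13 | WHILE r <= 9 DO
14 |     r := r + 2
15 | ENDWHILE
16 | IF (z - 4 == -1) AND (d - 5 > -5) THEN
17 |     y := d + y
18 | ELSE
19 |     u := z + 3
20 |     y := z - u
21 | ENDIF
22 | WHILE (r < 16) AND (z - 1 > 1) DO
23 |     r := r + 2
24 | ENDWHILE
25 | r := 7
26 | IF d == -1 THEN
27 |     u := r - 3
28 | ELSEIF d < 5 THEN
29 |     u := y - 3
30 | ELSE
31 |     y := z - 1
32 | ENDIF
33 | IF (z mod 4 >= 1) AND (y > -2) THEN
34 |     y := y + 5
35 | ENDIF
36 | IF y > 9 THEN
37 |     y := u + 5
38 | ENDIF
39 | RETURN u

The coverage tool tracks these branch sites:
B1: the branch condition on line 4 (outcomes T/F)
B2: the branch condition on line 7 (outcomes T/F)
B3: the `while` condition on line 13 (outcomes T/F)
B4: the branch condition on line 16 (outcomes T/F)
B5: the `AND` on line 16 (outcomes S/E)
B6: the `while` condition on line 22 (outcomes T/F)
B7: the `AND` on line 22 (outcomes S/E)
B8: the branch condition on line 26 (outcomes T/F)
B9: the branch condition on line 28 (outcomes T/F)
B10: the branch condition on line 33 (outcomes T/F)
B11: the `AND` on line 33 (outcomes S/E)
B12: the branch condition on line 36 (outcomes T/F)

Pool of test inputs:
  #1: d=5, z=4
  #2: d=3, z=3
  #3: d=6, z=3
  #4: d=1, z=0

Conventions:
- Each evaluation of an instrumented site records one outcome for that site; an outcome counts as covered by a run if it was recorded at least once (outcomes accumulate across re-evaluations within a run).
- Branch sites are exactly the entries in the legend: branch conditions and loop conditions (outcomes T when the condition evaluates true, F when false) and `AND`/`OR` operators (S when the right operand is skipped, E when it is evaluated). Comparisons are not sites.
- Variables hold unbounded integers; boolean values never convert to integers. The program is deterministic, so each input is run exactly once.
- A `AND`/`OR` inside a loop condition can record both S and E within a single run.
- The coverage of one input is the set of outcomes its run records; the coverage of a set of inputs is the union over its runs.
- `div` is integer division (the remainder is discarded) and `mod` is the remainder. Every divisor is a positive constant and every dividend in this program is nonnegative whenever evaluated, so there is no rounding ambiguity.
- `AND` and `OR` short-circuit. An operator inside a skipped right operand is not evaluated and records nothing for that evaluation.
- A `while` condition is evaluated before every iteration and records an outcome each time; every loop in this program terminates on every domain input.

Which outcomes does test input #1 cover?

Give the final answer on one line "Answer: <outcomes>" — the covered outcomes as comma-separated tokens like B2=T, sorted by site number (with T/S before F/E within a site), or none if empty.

Simulating input #1 (d=5, z=4) step by step:
  B1->F, B3->T, B3->T, B3->T, B3->F, B5->S, B4->F, B7->E, B6->T, B7->E
  B6->T, B7->E, B6->T, B7->S, B6->F, B8->F, B9->F, B11->S, B10->F, B12->F
deduplicating events, the covered set is: B1=F, B3=T, B3=F, B4=F, B5=S, B6=T, B6=F, B7=S, B7=E, B8=F, B9=F, B10=F, B11=S, B12=F

Answer: B1=F, B3=T, B3=F, B4=F, B5=S, B6=T, B6=F, B7=S, B7=E, B8=F, B9=F, B10=F, B11=S, B12=F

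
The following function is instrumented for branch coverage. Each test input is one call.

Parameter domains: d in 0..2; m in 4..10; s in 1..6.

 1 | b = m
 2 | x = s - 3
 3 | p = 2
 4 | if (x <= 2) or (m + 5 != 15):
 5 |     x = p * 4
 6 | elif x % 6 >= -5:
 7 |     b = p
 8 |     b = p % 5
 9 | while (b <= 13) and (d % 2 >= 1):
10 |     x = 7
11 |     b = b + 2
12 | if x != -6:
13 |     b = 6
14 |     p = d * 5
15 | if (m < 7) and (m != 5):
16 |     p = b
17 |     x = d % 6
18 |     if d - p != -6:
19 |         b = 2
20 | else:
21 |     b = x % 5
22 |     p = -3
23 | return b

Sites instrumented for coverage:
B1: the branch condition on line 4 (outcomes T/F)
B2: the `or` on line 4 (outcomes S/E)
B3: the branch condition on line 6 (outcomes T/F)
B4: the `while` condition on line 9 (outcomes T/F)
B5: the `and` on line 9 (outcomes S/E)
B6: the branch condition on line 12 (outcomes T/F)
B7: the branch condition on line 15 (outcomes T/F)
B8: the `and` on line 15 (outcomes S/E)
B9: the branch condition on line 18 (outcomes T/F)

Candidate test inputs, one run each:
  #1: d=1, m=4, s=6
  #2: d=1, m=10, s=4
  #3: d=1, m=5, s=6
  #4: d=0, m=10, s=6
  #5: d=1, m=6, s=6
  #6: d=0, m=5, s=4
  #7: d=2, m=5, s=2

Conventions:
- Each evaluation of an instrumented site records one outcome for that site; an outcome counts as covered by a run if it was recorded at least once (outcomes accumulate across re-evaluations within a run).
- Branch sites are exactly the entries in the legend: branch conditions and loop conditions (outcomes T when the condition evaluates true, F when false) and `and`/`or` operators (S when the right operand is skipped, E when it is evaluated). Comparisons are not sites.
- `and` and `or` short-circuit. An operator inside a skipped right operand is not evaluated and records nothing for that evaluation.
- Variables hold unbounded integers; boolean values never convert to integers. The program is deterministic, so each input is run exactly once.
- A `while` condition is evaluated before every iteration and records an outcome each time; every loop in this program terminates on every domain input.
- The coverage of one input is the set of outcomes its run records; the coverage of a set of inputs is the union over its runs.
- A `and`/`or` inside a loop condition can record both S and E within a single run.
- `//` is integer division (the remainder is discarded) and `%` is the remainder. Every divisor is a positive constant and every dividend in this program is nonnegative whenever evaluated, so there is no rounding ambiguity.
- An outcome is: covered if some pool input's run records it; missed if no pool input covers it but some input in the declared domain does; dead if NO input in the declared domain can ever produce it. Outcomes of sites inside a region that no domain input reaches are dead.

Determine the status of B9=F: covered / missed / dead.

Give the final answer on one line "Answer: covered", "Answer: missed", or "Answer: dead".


no pool input records B9=F
but domain input (d=0, m=4, s=1) does record it -> reachable, so missed
Answer: missed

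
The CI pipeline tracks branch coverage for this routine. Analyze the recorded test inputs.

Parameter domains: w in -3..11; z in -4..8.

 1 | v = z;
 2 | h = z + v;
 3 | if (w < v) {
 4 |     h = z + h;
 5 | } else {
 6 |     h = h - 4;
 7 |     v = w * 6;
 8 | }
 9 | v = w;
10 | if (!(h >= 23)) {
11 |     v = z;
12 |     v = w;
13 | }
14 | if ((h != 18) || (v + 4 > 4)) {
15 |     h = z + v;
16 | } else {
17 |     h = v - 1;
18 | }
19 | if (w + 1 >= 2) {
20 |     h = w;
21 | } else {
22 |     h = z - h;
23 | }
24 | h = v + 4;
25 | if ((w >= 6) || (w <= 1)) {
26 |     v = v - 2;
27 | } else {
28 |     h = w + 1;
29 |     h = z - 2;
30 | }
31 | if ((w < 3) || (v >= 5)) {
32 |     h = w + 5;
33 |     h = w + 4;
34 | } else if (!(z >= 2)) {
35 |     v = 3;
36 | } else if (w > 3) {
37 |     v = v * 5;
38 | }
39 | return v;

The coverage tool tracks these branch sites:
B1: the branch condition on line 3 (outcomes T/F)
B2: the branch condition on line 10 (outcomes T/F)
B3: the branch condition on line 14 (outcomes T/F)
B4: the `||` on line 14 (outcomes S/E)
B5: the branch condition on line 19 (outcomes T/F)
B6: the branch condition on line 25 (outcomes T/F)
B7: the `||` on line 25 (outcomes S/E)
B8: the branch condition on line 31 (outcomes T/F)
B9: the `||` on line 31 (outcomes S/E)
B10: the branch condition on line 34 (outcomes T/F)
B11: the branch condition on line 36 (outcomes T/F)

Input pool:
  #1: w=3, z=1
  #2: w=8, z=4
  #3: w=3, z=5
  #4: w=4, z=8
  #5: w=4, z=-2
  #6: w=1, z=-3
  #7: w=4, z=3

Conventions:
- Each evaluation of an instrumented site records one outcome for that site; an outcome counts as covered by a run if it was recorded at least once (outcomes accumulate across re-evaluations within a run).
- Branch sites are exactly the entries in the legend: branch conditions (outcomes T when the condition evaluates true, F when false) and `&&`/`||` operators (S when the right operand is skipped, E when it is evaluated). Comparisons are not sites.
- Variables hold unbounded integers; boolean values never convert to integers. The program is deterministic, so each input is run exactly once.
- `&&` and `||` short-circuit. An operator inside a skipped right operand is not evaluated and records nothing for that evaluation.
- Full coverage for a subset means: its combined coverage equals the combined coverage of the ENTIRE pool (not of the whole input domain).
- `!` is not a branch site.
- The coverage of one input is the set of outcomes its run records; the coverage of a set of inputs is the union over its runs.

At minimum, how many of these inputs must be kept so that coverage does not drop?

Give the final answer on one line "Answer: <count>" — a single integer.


#1 (w=3, z=1) -> covered: B1=F, B2=T, B3=T, B4=S, B5=T, B6=F, B7=E, B8=F, B9=E, B10=T
#2 (w=8, z=4) -> covered: B1=F, B2=T, B3=T, B4=S, B5=T, B6=T, B7=S, B8=T, B9=E
#3 (w=3, z=5) -> covered: B1=T, B2=T, B3=T, B4=S, B5=T, B6=F, B7=E, B8=F, B9=E, B10=F, B11=F
#4 (w=4, z=8) -> covered: B1=T, B2=F, B3=T, B4=S, B5=T, B6=F, B7=E, B8=F, B9=E, B10=F, B11=T
#5 (w=4, z=-2) -> covered: B1=F, B2=T, B3=T, B4=S, B5=T, B6=F, B7=E, B8=F, B9=E, B10=T
#6 (w=1, z=-3) -> covered: B1=F, B2=T, B3=T, B4=S, B5=T, B6=T, B7=E, B8=T, B9=S
#7 (w=4, z=3) -> covered: B1=F, B2=T, B3=T, B4=S, B5=T, B6=F, B7=E, B8=F, B9=E, B10=F, B11=T
together the pool reaches 19 outcomes: B1=T, B1=F, B2=T, B2=F, B3=T, B4=S, B5=T, B6=T, B6=F, B7=S, B7=E, B8=T, B8=F, B9=S, B9=E, B10=T, B10=F, B11=T, B11=F
every size-1 subset falls short of the 19 outcomes (best: 11/19)
every size-2 subset falls short of the 19 outcomes (best: 16/19)
every size-3 subset falls short of the 19 outcomes (best: 17/19)
every size-4 subset falls short of the 19 outcomes (best: 18/19)
at size 5, {1, 2, 3, 4, 6} reaches all 19 outcomes; every lexicographically earlier size-5 subset fails
Answer: 5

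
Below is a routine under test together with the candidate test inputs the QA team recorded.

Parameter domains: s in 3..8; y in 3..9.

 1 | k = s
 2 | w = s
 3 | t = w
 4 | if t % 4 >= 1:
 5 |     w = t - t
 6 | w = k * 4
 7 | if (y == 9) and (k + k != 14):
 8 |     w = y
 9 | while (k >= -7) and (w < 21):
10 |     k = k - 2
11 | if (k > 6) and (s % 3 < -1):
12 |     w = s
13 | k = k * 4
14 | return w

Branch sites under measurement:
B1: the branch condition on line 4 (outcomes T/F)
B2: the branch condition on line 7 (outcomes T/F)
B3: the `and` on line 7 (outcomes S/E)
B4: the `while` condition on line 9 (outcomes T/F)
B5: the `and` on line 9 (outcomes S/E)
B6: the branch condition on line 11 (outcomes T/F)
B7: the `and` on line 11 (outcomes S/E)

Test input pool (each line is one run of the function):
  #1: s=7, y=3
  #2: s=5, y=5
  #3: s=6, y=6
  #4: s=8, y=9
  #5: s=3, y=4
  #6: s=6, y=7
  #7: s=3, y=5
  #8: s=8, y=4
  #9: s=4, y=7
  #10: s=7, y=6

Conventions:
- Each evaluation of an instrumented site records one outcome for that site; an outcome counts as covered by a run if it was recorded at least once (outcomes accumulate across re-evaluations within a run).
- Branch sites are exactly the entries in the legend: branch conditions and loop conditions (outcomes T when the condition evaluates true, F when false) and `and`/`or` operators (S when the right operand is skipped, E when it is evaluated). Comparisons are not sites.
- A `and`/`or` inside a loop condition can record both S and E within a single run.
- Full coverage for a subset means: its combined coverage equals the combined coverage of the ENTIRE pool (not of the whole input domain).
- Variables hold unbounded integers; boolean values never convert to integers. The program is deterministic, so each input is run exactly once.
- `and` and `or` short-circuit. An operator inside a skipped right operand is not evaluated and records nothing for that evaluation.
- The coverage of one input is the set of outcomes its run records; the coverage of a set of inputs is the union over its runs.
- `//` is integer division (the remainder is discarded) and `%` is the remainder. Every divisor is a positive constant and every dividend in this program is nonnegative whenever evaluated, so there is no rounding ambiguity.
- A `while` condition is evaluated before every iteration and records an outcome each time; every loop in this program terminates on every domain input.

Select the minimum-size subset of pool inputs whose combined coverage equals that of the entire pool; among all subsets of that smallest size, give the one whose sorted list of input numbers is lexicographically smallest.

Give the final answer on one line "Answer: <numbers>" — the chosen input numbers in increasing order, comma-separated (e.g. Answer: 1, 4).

run #1 (s=7, y=3) records B1=T, B2=F, B3=S, B4=F, B5=E, B6=F, B7=E
run #2 (s=5, y=5) records B1=T, B2=F, B3=S, B4=T, B4=F, B5=S, B5=E, B6=F, B7=S
run #3 (s=6, y=6) records B1=T, B2=F, B3=S, B4=F, B5=E, B6=F, B7=S
run #4 (s=8, y=9) records B1=F, B2=T, B3=E, B4=T, B4=F, B5=S, B5=E, B6=F, B7=S
run #5 (s=3, y=4) records B1=T, B2=F, B3=S, B4=T, B4=F, B5=S, B5=E, B6=F, B7=S
run #6 (s=6, y=7) records B1=T, B2=F, B3=S, B4=F, B5=E, B6=F, B7=S
run #7 (s=3, y=5) records B1=T, B2=F, B3=S, B4=T, B4=F, B5=S, B5=E, B6=F, B7=S
run #8 (s=8, y=4) records B1=F, B2=F, B3=S, B4=F, B5=E, B6=F, B7=E
run #9 (s=4, y=7) records B1=F, B2=F, B3=S, B4=T, B4=F, B5=S, B5=E, B6=F, B7=S
run #10 (s=7, y=6) records B1=T, B2=F, B3=S, B4=F, B5=E, B6=F, B7=E
pool-wide coverage (13 outcomes): B1=T, B1=F, B2=T, B2=F, B3=S, B3=E, B4=T, B4=F, B5=S, B5=E, B6=F, B7=S, B7=E
size 1 is not enough: best union over all size-1 subsets is 9/13
the canonical winner is {1, 4}: size 2, full 13-outcome coverage, earliest index list among size-2 covers

Answer: 1, 4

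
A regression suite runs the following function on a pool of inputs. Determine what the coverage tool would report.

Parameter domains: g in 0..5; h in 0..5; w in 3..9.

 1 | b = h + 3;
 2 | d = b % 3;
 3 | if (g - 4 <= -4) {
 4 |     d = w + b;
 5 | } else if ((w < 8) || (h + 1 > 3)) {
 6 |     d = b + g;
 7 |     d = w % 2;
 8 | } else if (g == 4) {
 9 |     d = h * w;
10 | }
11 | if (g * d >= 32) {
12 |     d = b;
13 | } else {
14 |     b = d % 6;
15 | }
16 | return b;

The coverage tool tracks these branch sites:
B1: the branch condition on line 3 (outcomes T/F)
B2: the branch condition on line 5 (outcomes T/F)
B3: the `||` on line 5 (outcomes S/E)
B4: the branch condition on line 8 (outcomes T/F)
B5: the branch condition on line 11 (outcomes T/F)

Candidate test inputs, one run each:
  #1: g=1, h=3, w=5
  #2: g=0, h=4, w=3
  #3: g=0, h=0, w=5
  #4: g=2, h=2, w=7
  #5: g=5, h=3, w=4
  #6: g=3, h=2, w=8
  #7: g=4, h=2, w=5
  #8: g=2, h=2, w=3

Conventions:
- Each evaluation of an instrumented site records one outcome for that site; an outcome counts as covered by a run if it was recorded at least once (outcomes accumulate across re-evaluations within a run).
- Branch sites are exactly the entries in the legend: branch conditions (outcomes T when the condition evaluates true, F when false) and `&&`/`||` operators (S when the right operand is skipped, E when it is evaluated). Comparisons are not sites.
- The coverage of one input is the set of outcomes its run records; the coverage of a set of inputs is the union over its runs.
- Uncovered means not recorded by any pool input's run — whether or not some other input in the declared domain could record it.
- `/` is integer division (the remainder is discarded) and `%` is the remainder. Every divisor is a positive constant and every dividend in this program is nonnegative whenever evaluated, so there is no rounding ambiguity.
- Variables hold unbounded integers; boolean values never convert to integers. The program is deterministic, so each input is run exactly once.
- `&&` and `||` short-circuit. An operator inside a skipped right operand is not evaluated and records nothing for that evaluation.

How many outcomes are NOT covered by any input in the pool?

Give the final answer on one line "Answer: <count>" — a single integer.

input #1, g=1, h=3, w=5: events B1->F, B3->S, B2->T, B5->F; outcomes B1=F, B2=T, B3=S, B5=F
input #2, g=0, h=4, w=3: events B1->T, B5->F; outcomes B1=T, B5=F
input #3, g=0, h=0, w=5: events B1->T, B5->F; outcomes B1=T, B5=F
input #4, g=2, h=2, w=7: events B1->F, B3->S, B2->T, B5->F; outcomes B1=F, B2=T, B3=S, B5=F
input #5, g=5, h=3, w=4: events B1->F, B3->S, B2->T, B5->F; outcomes B1=F, B2=T, B3=S, B5=F
input #6, g=3, h=2, w=8: events B1->F, B3->E, B2->F, B4->F, B5->F; outcomes B1=F, B2=F, B3=E, B4=F, B5=F
input #7, g=4, h=2, w=5: events B1->F, B3->S, B2->T, B5->F; outcomes B1=F, B2=T, B3=S, B5=F
input #8, g=2, h=2, w=3: events B1->F, B3->S, B2->T, B5->F; outcomes B1=F, B2=T, B3=S, B5=F
union over the pool: B1=T, B1=F, B2=T, B2=F, B3=S, B3=E, B4=F, B5=F
uncovered (2 of 10): B4=T, B5=T

Answer: 2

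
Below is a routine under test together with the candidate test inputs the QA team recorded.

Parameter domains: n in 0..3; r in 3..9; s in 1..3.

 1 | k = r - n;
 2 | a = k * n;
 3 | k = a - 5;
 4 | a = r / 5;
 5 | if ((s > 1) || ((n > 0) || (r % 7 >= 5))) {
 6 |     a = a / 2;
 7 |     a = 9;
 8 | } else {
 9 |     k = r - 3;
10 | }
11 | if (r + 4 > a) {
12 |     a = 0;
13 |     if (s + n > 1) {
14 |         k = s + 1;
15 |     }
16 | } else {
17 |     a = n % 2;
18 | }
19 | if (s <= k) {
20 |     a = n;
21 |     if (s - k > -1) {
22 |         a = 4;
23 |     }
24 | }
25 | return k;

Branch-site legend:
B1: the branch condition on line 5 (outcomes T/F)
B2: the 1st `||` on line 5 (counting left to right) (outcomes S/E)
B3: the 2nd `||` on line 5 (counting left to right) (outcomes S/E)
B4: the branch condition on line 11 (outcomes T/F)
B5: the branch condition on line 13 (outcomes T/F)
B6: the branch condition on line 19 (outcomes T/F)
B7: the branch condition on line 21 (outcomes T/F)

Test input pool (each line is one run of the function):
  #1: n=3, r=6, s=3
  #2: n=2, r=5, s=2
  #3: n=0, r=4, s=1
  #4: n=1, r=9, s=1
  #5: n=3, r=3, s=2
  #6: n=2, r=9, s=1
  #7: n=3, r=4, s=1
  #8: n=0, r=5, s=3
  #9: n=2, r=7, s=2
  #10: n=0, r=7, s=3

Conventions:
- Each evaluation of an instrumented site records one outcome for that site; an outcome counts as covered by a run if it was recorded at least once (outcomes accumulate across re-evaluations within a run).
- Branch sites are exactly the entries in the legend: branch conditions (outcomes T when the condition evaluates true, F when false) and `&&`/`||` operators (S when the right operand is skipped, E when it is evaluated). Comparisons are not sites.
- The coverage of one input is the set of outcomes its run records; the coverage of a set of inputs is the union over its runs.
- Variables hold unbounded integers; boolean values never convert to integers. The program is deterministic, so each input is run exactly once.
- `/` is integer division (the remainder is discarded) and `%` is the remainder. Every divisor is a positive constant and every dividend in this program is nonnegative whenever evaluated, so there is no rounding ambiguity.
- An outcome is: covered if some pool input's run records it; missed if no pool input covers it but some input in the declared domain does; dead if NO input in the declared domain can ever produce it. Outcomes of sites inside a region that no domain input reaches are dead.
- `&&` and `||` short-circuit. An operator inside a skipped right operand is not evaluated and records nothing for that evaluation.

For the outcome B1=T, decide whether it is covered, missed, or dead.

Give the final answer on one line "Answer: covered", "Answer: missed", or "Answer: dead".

B1=T is recorded by pool input(s) 1, 2, 4, 5, 6, 7, 8, 9, 10 -> covered

Answer: covered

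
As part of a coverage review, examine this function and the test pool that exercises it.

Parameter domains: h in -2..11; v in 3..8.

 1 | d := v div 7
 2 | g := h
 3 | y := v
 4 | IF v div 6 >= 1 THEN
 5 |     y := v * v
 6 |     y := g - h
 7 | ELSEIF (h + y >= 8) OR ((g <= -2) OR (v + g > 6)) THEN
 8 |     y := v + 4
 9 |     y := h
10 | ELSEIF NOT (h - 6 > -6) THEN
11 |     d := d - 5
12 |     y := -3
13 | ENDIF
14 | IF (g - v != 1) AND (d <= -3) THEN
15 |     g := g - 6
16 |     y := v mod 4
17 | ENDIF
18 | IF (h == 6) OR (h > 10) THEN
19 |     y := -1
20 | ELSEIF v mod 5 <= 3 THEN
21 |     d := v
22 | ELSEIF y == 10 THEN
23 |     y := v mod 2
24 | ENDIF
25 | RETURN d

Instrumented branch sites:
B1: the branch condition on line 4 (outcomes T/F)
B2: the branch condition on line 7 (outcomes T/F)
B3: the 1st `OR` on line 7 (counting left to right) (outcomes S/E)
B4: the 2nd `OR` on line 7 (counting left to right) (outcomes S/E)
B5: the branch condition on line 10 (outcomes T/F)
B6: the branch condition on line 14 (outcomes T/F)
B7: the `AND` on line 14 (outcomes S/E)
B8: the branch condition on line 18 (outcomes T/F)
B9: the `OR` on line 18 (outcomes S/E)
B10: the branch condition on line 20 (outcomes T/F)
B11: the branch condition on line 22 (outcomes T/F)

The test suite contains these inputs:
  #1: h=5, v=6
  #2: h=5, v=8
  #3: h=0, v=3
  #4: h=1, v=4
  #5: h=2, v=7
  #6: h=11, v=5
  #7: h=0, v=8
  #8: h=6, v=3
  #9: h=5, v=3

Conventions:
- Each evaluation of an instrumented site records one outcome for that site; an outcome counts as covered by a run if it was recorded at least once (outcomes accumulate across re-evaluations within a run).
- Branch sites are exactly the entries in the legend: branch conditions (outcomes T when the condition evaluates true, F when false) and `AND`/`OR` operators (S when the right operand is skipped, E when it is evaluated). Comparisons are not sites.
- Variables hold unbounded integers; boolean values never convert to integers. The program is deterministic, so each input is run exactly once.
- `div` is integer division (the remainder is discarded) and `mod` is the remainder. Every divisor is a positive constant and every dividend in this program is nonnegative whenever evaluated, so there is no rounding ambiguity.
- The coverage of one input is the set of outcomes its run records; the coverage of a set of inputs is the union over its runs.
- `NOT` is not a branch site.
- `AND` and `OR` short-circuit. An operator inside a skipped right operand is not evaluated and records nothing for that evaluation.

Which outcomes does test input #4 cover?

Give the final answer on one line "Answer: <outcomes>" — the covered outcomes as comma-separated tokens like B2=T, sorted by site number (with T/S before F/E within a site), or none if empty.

Running input #4 (h=1, v=4), event by event:
  B1->F, B3->E, B4->E, B2->F, B5->F, B7->E, B6->F, B9->E, B8->F, B10->F
  B11->F
as a set, this run covers: B1=F, B2=F, B3=E, B4=E, B5=F, B6=F, B7=E, B8=F, B9=E, B10=F, B11=F

Answer: B1=F, B2=F, B3=E, B4=E, B5=F, B6=F, B7=E, B8=F, B9=E, B10=F, B11=F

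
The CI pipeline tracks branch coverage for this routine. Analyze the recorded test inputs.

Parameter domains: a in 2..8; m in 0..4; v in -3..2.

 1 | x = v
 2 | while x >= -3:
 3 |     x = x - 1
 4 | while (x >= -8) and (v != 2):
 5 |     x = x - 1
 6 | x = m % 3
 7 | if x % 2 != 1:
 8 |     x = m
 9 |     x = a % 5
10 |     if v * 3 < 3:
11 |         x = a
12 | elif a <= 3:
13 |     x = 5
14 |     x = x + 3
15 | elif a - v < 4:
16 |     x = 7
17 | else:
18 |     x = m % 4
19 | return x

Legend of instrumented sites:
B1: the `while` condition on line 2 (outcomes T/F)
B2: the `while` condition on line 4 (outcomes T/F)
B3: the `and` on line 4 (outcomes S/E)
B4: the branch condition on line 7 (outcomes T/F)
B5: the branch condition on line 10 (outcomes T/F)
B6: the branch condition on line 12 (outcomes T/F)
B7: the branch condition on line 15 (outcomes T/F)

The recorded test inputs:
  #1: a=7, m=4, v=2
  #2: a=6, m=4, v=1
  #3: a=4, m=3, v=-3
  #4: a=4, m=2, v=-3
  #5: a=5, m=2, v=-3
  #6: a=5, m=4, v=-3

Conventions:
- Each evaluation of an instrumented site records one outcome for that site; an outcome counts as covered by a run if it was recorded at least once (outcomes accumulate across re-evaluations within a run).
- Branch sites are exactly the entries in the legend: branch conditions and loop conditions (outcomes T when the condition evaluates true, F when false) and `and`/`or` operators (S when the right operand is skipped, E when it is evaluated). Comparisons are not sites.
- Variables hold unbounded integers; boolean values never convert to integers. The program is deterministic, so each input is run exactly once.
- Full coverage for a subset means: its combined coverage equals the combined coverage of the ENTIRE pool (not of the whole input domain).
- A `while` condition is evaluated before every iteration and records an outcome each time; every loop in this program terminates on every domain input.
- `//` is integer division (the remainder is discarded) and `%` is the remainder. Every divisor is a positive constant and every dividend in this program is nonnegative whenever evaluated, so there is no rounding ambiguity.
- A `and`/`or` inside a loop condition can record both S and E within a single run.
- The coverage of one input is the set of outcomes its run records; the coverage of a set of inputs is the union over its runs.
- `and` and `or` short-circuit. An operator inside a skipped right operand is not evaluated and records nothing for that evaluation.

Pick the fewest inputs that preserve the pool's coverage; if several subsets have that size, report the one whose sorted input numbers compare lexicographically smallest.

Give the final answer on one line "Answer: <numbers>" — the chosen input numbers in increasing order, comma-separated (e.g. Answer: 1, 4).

input #1 (a=7, m=4, v=2): events B1->T, B1->T, B1->T, B1->T, B1->T, B1->T, B1->F, B3->E, B2->F, B4->F, B6->F, B7->F; covers B1=T, B1=F, B2=F, B3=E, B4=F, B6=F, B7=F
input #2 (a=6, m=4, v=1): events B1->T, B1->T, B1->T, B1->T, B1->T, B1->F, B3->E, B2->T, B3->E, B2->T, B3->E, B2->T, B3->E, B2->T, ...; covers B1=T, B1=F, B2=T, B2=F, B3=S, B3=E, B4=F, B6=F, B7=F
input #3 (a=4, m=3, v=-3): events B1->T, B1->F, B3->E, B2->T, B3->E, B2->T, B3->E, B2->T, B3->E, B2->T, B3->E, B2->T, B3->S, B2->F, ...; covers B1=T, B1=F, B2=T, B2=F, B3=S, B3=E, B4=T, B5=T
input #4 (a=4, m=2, v=-3): events B1->T, B1->F, B3->E, B2->T, B3->E, B2->T, B3->E, B2->T, B3->E, B2->T, B3->E, B2->T, B3->S, B2->F, ...; covers B1=T, B1=F, B2=T, B2=F, B3=S, B3=E, B4=T, B5=T
input #5 (a=5, m=2, v=-3): events B1->T, B1->F, B3->E, B2->T, B3->E, B2->T, B3->E, B2->T, B3->E, B2->T, B3->E, B2->T, B3->S, B2->F, ...; covers B1=T, B1=F, B2=T, B2=F, B3=S, B3=E, B4=T, B5=T
input #6 (a=5, m=4, v=-3): events B1->T, B1->F, B3->E, B2->T, B3->E, B2->T, B3->E, B2->T, B3->E, B2->T, B3->E, B2->T, B3->S, B2->F, ...; covers B1=T, B1=F, B2=T, B2=F, B3=S, B3=E, B4=F, B6=F, B7=F
union over all inputs: B1=T, B1=F, B2=T, B2=F, B3=S, B3=E, B4=T, B4=F, B5=T, B6=F, B7=F (11 outcomes)
size 1 is not enough: best union over all size-1 subsets is 9/11
at size 2, {1, 3} reaches all 11 outcomes; every lexicographically earlier size-2 subset fails

Answer: 1, 3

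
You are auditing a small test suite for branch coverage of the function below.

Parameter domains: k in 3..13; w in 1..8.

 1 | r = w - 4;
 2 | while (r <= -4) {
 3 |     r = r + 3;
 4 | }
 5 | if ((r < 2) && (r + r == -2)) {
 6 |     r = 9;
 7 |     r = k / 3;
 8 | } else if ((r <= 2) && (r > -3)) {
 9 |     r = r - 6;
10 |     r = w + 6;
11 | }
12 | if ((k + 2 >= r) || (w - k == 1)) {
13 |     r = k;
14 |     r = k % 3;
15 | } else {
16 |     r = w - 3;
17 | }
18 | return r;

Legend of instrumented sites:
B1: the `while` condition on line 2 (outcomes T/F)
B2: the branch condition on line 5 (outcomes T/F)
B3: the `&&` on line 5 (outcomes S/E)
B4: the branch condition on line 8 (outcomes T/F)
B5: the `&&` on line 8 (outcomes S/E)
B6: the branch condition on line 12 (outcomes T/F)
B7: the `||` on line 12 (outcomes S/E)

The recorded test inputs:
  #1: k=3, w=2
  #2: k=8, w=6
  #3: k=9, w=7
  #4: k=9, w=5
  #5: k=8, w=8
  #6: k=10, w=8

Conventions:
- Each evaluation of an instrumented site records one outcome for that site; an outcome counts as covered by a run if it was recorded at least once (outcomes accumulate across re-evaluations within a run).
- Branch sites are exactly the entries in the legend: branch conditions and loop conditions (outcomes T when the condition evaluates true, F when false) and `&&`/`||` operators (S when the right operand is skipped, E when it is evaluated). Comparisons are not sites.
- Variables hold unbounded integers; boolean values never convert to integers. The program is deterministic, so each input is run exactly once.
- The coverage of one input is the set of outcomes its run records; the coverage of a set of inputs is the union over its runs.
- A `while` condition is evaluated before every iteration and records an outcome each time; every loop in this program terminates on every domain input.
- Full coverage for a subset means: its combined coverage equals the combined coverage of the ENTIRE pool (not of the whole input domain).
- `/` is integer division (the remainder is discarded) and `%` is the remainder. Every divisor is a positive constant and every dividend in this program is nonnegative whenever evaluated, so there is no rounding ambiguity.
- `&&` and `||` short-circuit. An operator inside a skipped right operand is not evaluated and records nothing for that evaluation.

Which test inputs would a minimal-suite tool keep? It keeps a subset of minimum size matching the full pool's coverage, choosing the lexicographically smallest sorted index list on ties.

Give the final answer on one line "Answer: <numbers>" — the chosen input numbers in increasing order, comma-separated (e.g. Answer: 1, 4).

#1 (k=3, w=2) -> covered: B1=F, B2=F, B3=E, B4=T, B5=E, B6=F, B7=E
#2 (k=8, w=6) -> covered: B1=F, B2=F, B3=S, B4=T, B5=E, B6=F, B7=E
#3 (k=9, w=7) -> covered: B1=F, B2=F, B3=S, B4=F, B5=S, B6=T, B7=S
#4 (k=9, w=5) -> covered: B1=F, B2=F, B3=E, B4=T, B5=E, B6=T, B7=S
#5 (k=8, w=8) -> covered: B1=F, B2=F, B3=S, B4=F, B5=S, B6=T, B7=S
#6 (k=10, w=8) -> covered: B1=F, B2=F, B3=S, B4=F, B5=S, B6=T, B7=S
the full pool covers 12 outcomes: B1=F, B2=F, B3=S, B3=E, B4=T, B4=F, B5=S, B5=E, B6=T, B6=F, B7=S, B7=E
size 1 is not enough: best union over all size-1 subsets is 7/12
inputs {1, 3} (size 2) cover everything; no size-2 subset with a lexicographically smaller index list covers all 12

Answer: 1, 3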